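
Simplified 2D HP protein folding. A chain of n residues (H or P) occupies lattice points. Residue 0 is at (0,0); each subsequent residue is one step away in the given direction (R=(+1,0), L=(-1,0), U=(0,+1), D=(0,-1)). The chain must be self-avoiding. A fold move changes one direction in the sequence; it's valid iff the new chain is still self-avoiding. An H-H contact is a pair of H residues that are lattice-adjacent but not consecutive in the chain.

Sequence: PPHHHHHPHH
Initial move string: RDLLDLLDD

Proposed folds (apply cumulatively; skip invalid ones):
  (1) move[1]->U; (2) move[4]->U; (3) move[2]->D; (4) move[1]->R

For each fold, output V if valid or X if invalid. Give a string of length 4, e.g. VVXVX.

Initial: RDLLDLLDD -> [(0, 0), (1, 0), (1, -1), (0, -1), (-1, -1), (-1, -2), (-2, -2), (-3, -2), (-3, -3), (-3, -4)]
Fold 1: move[1]->U => RULLDLLDD VALID
Fold 2: move[4]->U => RULLULLDD VALID
Fold 3: move[2]->D => RUDLULLDD INVALID (collision), skipped
Fold 4: move[1]->R => RRLLULLDD INVALID (collision), skipped

Answer: VVXX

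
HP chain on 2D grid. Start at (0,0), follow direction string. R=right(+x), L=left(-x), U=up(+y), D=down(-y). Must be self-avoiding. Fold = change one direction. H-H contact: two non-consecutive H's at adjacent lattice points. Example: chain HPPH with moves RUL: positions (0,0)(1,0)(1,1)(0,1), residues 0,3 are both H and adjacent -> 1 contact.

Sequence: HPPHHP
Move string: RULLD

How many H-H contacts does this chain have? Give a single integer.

Answer: 1

Derivation:
Positions: [(0, 0), (1, 0), (1, 1), (0, 1), (-1, 1), (-1, 0)]
H-H contact: residue 0 @(0,0) - residue 3 @(0, 1)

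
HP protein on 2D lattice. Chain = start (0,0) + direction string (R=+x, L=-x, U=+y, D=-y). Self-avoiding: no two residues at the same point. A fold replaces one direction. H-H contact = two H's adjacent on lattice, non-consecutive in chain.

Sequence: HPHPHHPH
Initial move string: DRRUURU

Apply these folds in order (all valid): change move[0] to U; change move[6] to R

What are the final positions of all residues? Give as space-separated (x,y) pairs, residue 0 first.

Answer: (0,0) (0,1) (1,1) (2,1) (2,2) (2,3) (3,3) (4,3)

Derivation:
Initial moves: DRRUURU
Fold: move[0]->U => URRUURU (positions: [(0, 0), (0, 1), (1, 1), (2, 1), (2, 2), (2, 3), (3, 3), (3, 4)])
Fold: move[6]->R => URRUURR (positions: [(0, 0), (0, 1), (1, 1), (2, 1), (2, 2), (2, 3), (3, 3), (4, 3)])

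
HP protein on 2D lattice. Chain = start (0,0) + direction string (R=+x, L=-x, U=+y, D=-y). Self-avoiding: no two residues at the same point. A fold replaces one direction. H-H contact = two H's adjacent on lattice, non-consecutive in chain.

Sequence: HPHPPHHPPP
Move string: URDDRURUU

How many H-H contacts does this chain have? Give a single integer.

Answer: 0

Derivation:
Positions: [(0, 0), (0, 1), (1, 1), (1, 0), (1, -1), (2, -1), (2, 0), (3, 0), (3, 1), (3, 2)]
No H-H contacts found.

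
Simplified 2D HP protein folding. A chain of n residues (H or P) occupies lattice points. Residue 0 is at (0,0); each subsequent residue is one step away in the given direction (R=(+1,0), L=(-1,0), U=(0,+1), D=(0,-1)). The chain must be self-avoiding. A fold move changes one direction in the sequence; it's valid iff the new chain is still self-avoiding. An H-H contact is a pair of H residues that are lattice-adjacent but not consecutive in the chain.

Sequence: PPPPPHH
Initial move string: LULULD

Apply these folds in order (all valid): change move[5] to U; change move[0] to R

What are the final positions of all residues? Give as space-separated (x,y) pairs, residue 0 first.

Initial moves: LULULD
Fold: move[5]->U => LULULU (positions: [(0, 0), (-1, 0), (-1, 1), (-2, 1), (-2, 2), (-3, 2), (-3, 3)])
Fold: move[0]->R => RULULU (positions: [(0, 0), (1, 0), (1, 1), (0, 1), (0, 2), (-1, 2), (-1, 3)])

Answer: (0,0) (1,0) (1,1) (0,1) (0,2) (-1,2) (-1,3)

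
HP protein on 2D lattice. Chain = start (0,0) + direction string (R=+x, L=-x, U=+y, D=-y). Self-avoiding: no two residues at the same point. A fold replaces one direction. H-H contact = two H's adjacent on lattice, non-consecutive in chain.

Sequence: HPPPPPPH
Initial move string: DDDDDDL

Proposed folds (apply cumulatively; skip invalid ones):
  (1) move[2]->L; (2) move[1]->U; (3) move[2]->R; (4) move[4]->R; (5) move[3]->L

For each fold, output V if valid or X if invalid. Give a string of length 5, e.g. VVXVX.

Answer: VXVVX

Derivation:
Initial: DDDDDDL -> [(0, 0), (0, -1), (0, -2), (0, -3), (0, -4), (0, -5), (0, -6), (-1, -6)]
Fold 1: move[2]->L => DDLDDDL VALID
Fold 2: move[1]->U => DULDDDL INVALID (collision), skipped
Fold 3: move[2]->R => DDRDDDL VALID
Fold 4: move[4]->R => DDRDRDL VALID
Fold 5: move[3]->L => DDRLRDL INVALID (collision), skipped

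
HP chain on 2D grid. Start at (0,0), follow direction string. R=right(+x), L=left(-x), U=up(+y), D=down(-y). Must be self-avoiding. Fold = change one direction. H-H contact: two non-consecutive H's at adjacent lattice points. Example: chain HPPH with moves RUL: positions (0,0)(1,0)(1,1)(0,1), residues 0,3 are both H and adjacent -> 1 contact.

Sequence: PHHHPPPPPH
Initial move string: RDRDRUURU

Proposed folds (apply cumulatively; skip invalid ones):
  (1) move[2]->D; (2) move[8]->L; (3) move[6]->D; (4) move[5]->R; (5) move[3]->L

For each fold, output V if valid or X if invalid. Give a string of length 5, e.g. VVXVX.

Answer: VXXVX

Derivation:
Initial: RDRDRUURU -> [(0, 0), (1, 0), (1, -1), (2, -1), (2, -2), (3, -2), (3, -1), (3, 0), (4, 0), (4, 1)]
Fold 1: move[2]->D => RDDDRUURU VALID
Fold 2: move[8]->L => RDDDRUURL INVALID (collision), skipped
Fold 3: move[6]->D => RDDDRUDRU INVALID (collision), skipped
Fold 4: move[5]->R => RDDDRRURU VALID
Fold 5: move[3]->L => RDDLRRURU INVALID (collision), skipped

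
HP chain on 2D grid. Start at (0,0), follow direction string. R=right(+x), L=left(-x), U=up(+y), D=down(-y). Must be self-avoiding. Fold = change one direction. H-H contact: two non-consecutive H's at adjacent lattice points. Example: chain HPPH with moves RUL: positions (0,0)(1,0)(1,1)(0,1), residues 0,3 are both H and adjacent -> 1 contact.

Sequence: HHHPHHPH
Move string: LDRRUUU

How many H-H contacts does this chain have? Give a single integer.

Answer: 1

Derivation:
Positions: [(0, 0), (-1, 0), (-1, -1), (0, -1), (1, -1), (1, 0), (1, 1), (1, 2)]
H-H contact: residue 0 @(0,0) - residue 5 @(1, 0)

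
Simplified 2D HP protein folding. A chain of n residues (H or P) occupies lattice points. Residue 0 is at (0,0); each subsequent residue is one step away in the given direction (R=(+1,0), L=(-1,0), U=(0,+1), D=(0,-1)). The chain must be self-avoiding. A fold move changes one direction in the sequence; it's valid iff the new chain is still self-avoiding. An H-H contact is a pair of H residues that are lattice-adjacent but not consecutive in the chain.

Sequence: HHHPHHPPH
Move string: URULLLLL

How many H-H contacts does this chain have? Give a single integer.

Positions: [(0, 0), (0, 1), (1, 1), (1, 2), (0, 2), (-1, 2), (-2, 2), (-3, 2), (-4, 2)]
H-H contact: residue 1 @(0,1) - residue 4 @(0, 2)

Answer: 1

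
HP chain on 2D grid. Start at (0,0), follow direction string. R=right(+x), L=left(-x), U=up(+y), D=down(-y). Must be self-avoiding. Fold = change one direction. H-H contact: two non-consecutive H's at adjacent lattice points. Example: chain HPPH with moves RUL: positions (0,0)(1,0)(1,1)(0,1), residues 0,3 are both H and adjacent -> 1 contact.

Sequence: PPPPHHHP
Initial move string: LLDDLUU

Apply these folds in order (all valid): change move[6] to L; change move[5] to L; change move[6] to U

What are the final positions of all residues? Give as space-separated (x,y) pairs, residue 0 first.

Initial moves: LLDDLUU
Fold: move[6]->L => LLDDLUL (positions: [(0, 0), (-1, 0), (-2, 0), (-2, -1), (-2, -2), (-3, -2), (-3, -1), (-4, -1)])
Fold: move[5]->L => LLDDLLL (positions: [(0, 0), (-1, 0), (-2, 0), (-2, -1), (-2, -2), (-3, -2), (-4, -2), (-5, -2)])
Fold: move[6]->U => LLDDLLU (positions: [(0, 0), (-1, 0), (-2, 0), (-2, -1), (-2, -2), (-3, -2), (-4, -2), (-4, -1)])

Answer: (0,0) (-1,0) (-2,0) (-2,-1) (-2,-2) (-3,-2) (-4,-2) (-4,-1)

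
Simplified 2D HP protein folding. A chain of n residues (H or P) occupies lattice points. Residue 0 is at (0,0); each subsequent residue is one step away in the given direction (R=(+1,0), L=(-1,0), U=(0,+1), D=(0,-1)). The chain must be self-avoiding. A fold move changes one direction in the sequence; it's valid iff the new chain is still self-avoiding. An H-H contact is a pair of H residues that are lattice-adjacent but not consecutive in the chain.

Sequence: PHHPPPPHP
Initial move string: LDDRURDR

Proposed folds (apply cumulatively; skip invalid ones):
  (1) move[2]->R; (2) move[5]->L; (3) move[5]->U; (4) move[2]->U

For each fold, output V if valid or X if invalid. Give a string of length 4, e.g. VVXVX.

Answer: VXXX

Derivation:
Initial: LDDRURDR -> [(0, 0), (-1, 0), (-1, -1), (-1, -2), (0, -2), (0, -1), (1, -1), (1, -2), (2, -2)]
Fold 1: move[2]->R => LDRRURDR VALID
Fold 2: move[5]->L => LDRRULDR INVALID (collision), skipped
Fold 3: move[5]->U => LDRRUUDR INVALID (collision), skipped
Fold 4: move[2]->U => LDURURDR INVALID (collision), skipped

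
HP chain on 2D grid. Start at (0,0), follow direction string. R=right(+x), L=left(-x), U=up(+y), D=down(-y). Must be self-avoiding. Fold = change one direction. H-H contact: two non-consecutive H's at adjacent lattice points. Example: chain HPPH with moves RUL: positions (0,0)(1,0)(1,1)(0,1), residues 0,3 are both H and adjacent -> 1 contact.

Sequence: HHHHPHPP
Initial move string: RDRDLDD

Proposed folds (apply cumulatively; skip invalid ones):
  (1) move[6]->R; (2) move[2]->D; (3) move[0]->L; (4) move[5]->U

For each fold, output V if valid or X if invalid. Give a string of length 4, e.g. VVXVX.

Answer: VVVX

Derivation:
Initial: RDRDLDD -> [(0, 0), (1, 0), (1, -1), (2, -1), (2, -2), (1, -2), (1, -3), (1, -4)]
Fold 1: move[6]->R => RDRDLDR VALID
Fold 2: move[2]->D => RDDDLDR VALID
Fold 3: move[0]->L => LDDDLDR VALID
Fold 4: move[5]->U => LDDDLUR INVALID (collision), skipped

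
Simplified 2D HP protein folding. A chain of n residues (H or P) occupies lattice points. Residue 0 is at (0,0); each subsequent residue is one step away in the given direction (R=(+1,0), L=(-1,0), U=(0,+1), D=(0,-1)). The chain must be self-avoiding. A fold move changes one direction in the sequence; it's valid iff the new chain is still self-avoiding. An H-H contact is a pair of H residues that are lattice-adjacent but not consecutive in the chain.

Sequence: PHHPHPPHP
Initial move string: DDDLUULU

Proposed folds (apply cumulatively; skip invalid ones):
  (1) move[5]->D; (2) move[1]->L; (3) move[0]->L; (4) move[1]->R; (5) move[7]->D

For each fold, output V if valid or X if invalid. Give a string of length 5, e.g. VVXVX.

Answer: XVVXV

Derivation:
Initial: DDDLUULU -> [(0, 0), (0, -1), (0, -2), (0, -3), (-1, -3), (-1, -2), (-1, -1), (-2, -1), (-2, 0)]
Fold 1: move[5]->D => DDDLUDLU INVALID (collision), skipped
Fold 2: move[1]->L => DLDLUULU VALID
Fold 3: move[0]->L => LLDLUULU VALID
Fold 4: move[1]->R => LRDLUULU INVALID (collision), skipped
Fold 5: move[7]->D => LLDLUULD VALID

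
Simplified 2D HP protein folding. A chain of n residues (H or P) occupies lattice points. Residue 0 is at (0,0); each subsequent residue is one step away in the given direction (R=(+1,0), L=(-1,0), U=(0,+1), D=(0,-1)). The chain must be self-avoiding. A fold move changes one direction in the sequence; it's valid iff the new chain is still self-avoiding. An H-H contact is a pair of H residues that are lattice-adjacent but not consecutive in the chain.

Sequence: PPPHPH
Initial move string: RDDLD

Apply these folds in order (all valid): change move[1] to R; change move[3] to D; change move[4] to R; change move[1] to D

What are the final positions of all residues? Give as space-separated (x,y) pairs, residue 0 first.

Answer: (0,0) (1,0) (1,-1) (1,-2) (1,-3) (2,-3)

Derivation:
Initial moves: RDDLD
Fold: move[1]->R => RRDLD (positions: [(0, 0), (1, 0), (2, 0), (2, -1), (1, -1), (1, -2)])
Fold: move[3]->D => RRDDD (positions: [(0, 0), (1, 0), (2, 0), (2, -1), (2, -2), (2, -3)])
Fold: move[4]->R => RRDDR (positions: [(0, 0), (1, 0), (2, 0), (2, -1), (2, -2), (3, -2)])
Fold: move[1]->D => RDDDR (positions: [(0, 0), (1, 0), (1, -1), (1, -2), (1, -3), (2, -3)])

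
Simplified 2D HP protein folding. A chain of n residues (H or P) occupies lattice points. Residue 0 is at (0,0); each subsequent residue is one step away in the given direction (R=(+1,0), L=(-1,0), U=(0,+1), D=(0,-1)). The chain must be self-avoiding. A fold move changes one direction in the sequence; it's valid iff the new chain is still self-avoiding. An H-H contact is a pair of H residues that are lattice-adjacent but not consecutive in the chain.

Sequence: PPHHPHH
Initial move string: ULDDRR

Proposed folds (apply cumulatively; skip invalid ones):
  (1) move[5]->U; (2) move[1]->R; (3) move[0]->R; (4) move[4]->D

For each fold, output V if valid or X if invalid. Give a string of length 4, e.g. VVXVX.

Answer: XVVV

Derivation:
Initial: ULDDRR -> [(0, 0), (0, 1), (-1, 1), (-1, 0), (-1, -1), (0, -1), (1, -1)]
Fold 1: move[5]->U => ULDDRU INVALID (collision), skipped
Fold 2: move[1]->R => URDDRR VALID
Fold 3: move[0]->R => RRDDRR VALID
Fold 4: move[4]->D => RRDDDR VALID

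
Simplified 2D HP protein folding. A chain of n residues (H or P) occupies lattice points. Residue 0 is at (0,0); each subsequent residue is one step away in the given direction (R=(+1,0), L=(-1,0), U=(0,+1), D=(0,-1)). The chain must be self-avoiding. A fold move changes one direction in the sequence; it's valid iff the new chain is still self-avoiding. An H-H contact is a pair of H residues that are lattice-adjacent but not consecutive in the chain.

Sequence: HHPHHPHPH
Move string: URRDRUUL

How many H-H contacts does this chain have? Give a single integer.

Positions: [(0, 0), (0, 1), (1, 1), (2, 1), (2, 0), (3, 0), (3, 1), (3, 2), (2, 2)]
H-H contact: residue 3 @(2,1) - residue 6 @(3, 1)
H-H contact: residue 3 @(2,1) - residue 8 @(2, 2)

Answer: 2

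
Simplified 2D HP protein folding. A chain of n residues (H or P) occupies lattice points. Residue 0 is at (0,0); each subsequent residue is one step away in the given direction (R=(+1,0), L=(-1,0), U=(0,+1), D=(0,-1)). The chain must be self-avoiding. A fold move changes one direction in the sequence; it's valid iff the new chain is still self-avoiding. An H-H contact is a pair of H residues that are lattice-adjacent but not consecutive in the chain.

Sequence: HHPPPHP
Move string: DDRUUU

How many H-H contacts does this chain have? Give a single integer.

Answer: 1

Derivation:
Positions: [(0, 0), (0, -1), (0, -2), (1, -2), (1, -1), (1, 0), (1, 1)]
H-H contact: residue 0 @(0,0) - residue 5 @(1, 0)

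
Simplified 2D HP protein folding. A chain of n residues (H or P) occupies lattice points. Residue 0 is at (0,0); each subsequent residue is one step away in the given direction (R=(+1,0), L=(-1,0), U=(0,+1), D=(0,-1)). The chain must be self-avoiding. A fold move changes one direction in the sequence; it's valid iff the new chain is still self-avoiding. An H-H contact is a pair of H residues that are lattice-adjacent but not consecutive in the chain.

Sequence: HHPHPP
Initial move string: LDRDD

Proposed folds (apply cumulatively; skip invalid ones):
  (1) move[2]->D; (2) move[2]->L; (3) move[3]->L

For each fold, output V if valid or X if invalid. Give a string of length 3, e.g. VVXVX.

Initial: LDRDD -> [(0, 0), (-1, 0), (-1, -1), (0, -1), (0, -2), (0, -3)]
Fold 1: move[2]->D => LDDDD VALID
Fold 2: move[2]->L => LDLDD VALID
Fold 3: move[3]->L => LDLLD VALID

Answer: VVV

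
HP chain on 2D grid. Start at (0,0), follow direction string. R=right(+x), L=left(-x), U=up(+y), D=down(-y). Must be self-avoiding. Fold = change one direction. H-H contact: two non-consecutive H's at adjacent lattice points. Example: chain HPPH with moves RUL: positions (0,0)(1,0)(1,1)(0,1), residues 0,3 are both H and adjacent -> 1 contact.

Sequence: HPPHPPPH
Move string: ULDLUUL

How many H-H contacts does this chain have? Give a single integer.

Positions: [(0, 0), (0, 1), (-1, 1), (-1, 0), (-2, 0), (-2, 1), (-2, 2), (-3, 2)]
H-H contact: residue 0 @(0,0) - residue 3 @(-1, 0)

Answer: 1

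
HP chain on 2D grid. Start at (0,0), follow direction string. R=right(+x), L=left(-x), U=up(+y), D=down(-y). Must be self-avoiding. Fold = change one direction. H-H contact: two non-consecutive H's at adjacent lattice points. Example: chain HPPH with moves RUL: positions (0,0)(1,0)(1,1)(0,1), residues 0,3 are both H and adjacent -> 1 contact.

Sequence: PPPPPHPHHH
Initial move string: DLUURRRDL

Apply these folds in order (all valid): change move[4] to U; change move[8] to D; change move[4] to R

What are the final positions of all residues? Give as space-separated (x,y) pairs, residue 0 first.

Initial moves: DLUURRRDL
Fold: move[4]->U => DLUUURRDL (positions: [(0, 0), (0, -1), (-1, -1), (-1, 0), (-1, 1), (-1, 2), (0, 2), (1, 2), (1, 1), (0, 1)])
Fold: move[8]->D => DLUUURRDD (positions: [(0, 0), (0, -1), (-1, -1), (-1, 0), (-1, 1), (-1, 2), (0, 2), (1, 2), (1, 1), (1, 0)])
Fold: move[4]->R => DLUURRRDD (positions: [(0, 0), (0, -1), (-1, -1), (-1, 0), (-1, 1), (0, 1), (1, 1), (2, 1), (2, 0), (2, -1)])

Answer: (0,0) (0,-1) (-1,-1) (-1,0) (-1,1) (0,1) (1,1) (2,1) (2,0) (2,-1)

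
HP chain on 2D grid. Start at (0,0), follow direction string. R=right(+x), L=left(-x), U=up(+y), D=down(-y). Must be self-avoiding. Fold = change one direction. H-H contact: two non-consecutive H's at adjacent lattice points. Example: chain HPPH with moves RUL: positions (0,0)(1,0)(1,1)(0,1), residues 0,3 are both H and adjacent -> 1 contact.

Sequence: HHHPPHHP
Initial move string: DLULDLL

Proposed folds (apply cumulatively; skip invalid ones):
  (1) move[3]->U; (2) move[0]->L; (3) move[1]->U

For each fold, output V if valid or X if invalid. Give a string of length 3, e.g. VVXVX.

Initial: DLULDLL -> [(0, 0), (0, -1), (-1, -1), (-1, 0), (-2, 0), (-2, -1), (-3, -1), (-4, -1)]
Fold 1: move[3]->U => DLUUDLL INVALID (collision), skipped
Fold 2: move[0]->L => LLULDLL VALID
Fold 3: move[1]->U => LUULDLL VALID

Answer: XVV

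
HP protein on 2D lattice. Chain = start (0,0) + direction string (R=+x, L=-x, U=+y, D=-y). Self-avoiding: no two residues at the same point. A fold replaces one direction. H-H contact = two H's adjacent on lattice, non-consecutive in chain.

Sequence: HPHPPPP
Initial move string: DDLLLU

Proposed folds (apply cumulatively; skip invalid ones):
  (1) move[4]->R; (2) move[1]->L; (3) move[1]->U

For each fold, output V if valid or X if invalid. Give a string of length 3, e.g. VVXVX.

Answer: XVX

Derivation:
Initial: DDLLLU -> [(0, 0), (0, -1), (0, -2), (-1, -2), (-2, -2), (-3, -2), (-3, -1)]
Fold 1: move[4]->R => DDLLRU INVALID (collision), skipped
Fold 2: move[1]->L => DLLLLU VALID
Fold 3: move[1]->U => DULLLU INVALID (collision), skipped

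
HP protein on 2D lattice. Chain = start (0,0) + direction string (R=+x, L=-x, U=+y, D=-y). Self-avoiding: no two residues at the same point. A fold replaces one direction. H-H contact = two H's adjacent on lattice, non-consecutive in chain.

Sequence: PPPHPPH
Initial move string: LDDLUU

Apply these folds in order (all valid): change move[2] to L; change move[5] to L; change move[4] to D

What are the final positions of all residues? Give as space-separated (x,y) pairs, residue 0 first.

Initial moves: LDDLUU
Fold: move[2]->L => LDLLUU (positions: [(0, 0), (-1, 0), (-1, -1), (-2, -1), (-3, -1), (-3, 0), (-3, 1)])
Fold: move[5]->L => LDLLUL (positions: [(0, 0), (-1, 0), (-1, -1), (-2, -1), (-3, -1), (-3, 0), (-4, 0)])
Fold: move[4]->D => LDLLDL (positions: [(0, 0), (-1, 0), (-1, -1), (-2, -1), (-3, -1), (-3, -2), (-4, -2)])

Answer: (0,0) (-1,0) (-1,-1) (-2,-1) (-3,-1) (-3,-2) (-4,-2)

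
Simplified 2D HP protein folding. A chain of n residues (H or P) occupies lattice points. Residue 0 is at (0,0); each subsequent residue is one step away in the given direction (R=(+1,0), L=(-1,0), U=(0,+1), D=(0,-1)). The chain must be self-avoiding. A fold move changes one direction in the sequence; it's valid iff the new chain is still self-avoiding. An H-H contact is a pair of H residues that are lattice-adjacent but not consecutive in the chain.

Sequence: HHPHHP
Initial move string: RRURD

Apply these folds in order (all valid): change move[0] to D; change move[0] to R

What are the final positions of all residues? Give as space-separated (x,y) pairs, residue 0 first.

Initial moves: RRURD
Fold: move[0]->D => DRURD (positions: [(0, 0), (0, -1), (1, -1), (1, 0), (2, 0), (2, -1)])
Fold: move[0]->R => RRURD (positions: [(0, 0), (1, 0), (2, 0), (2, 1), (3, 1), (3, 0)])

Answer: (0,0) (1,0) (2,0) (2,1) (3,1) (3,0)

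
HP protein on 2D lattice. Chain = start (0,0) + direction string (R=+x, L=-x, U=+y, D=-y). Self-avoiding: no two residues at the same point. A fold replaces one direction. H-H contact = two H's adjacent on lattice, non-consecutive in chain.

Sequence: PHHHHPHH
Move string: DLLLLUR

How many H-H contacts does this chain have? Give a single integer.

Positions: [(0, 0), (0, -1), (-1, -1), (-2, -1), (-3, -1), (-4, -1), (-4, 0), (-3, 0)]
H-H contact: residue 4 @(-3,-1) - residue 7 @(-3, 0)

Answer: 1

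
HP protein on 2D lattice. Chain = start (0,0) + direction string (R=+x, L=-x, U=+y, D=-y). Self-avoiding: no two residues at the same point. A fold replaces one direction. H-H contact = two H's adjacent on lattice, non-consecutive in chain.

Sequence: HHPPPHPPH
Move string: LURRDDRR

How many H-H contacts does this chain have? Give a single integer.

Positions: [(0, 0), (-1, 0), (-1, 1), (0, 1), (1, 1), (1, 0), (1, -1), (2, -1), (3, -1)]
H-H contact: residue 0 @(0,0) - residue 5 @(1, 0)

Answer: 1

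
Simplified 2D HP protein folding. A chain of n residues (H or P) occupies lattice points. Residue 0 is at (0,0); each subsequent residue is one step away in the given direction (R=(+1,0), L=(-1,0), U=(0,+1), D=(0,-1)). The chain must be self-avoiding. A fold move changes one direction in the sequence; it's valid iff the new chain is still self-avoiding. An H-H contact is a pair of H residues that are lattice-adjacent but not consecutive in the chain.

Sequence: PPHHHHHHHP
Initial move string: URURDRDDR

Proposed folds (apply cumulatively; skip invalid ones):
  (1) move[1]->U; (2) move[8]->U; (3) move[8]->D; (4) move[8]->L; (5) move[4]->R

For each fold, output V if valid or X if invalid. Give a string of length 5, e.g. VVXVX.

Initial: URURDRDDR -> [(0, 0), (0, 1), (1, 1), (1, 2), (2, 2), (2, 1), (3, 1), (3, 0), (3, -1), (4, -1)]
Fold 1: move[1]->U => UUURDRDDR VALID
Fold 2: move[8]->U => UUURDRDDU INVALID (collision), skipped
Fold 3: move[8]->D => UUURDRDDD VALID
Fold 4: move[8]->L => UUURDRDDL VALID
Fold 5: move[4]->R => UUURRRDDL VALID

Answer: VXVVV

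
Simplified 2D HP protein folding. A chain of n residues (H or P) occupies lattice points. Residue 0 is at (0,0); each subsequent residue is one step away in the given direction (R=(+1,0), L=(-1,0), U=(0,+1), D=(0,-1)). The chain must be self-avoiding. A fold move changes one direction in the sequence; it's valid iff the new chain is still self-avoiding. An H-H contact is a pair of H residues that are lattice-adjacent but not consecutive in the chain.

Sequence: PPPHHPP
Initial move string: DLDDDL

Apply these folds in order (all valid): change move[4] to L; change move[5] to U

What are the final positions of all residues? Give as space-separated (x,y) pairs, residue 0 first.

Initial moves: DLDDDL
Fold: move[4]->L => DLDDLL (positions: [(0, 0), (0, -1), (-1, -1), (-1, -2), (-1, -3), (-2, -3), (-3, -3)])
Fold: move[5]->U => DLDDLU (positions: [(0, 0), (0, -1), (-1, -1), (-1, -2), (-1, -3), (-2, -3), (-2, -2)])

Answer: (0,0) (0,-1) (-1,-1) (-1,-2) (-1,-3) (-2,-3) (-2,-2)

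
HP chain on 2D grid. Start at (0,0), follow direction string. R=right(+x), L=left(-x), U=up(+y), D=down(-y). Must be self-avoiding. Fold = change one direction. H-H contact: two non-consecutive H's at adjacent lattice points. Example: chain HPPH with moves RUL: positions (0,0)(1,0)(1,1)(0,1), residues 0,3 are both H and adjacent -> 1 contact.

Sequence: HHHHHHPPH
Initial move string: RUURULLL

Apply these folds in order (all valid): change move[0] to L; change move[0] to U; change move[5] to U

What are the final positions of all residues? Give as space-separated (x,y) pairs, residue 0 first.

Initial moves: RUURULLL
Fold: move[0]->L => LUURULLL (positions: [(0, 0), (-1, 0), (-1, 1), (-1, 2), (0, 2), (0, 3), (-1, 3), (-2, 3), (-3, 3)])
Fold: move[0]->U => UUURULLL (positions: [(0, 0), (0, 1), (0, 2), (0, 3), (1, 3), (1, 4), (0, 4), (-1, 4), (-2, 4)])
Fold: move[5]->U => UUURUULL (positions: [(0, 0), (0, 1), (0, 2), (0, 3), (1, 3), (1, 4), (1, 5), (0, 5), (-1, 5)])

Answer: (0,0) (0,1) (0,2) (0,3) (1,3) (1,4) (1,5) (0,5) (-1,5)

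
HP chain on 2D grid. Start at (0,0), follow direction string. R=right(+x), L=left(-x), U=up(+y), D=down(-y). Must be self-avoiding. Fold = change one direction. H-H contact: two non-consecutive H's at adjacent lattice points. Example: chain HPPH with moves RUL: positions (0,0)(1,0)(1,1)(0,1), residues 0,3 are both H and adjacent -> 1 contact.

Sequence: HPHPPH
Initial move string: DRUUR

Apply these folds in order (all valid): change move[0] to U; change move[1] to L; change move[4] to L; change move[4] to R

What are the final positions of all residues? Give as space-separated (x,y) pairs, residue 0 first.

Answer: (0,0) (0,1) (-1,1) (-1,2) (-1,3) (0,3)

Derivation:
Initial moves: DRUUR
Fold: move[0]->U => URUUR (positions: [(0, 0), (0, 1), (1, 1), (1, 2), (1, 3), (2, 3)])
Fold: move[1]->L => ULUUR (positions: [(0, 0), (0, 1), (-1, 1), (-1, 2), (-1, 3), (0, 3)])
Fold: move[4]->L => ULUUL (positions: [(0, 0), (0, 1), (-1, 1), (-1, 2), (-1, 3), (-2, 3)])
Fold: move[4]->R => ULUUR (positions: [(0, 0), (0, 1), (-1, 1), (-1, 2), (-1, 3), (0, 3)])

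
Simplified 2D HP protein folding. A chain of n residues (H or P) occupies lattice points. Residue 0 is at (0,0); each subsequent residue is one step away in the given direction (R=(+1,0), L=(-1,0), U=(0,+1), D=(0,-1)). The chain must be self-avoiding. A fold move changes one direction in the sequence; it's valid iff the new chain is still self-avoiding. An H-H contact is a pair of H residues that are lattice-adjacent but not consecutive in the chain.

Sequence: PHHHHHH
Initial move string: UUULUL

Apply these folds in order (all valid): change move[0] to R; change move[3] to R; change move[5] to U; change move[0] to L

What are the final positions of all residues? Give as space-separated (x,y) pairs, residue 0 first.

Initial moves: UUULUL
Fold: move[0]->R => RUULUL (positions: [(0, 0), (1, 0), (1, 1), (1, 2), (0, 2), (0, 3), (-1, 3)])
Fold: move[3]->R => RUURUL (positions: [(0, 0), (1, 0), (1, 1), (1, 2), (2, 2), (2, 3), (1, 3)])
Fold: move[5]->U => RUURUU (positions: [(0, 0), (1, 0), (1, 1), (1, 2), (2, 2), (2, 3), (2, 4)])
Fold: move[0]->L => LUURUU (positions: [(0, 0), (-1, 0), (-1, 1), (-1, 2), (0, 2), (0, 3), (0, 4)])

Answer: (0,0) (-1,0) (-1,1) (-1,2) (0,2) (0,3) (0,4)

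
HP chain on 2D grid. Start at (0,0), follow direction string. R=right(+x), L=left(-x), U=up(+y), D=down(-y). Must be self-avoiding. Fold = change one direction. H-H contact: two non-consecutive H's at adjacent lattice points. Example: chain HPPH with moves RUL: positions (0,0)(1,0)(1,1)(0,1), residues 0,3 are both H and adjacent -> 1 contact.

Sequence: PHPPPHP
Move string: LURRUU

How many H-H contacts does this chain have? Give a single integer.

Positions: [(0, 0), (-1, 0), (-1, 1), (0, 1), (1, 1), (1, 2), (1, 3)]
No H-H contacts found.

Answer: 0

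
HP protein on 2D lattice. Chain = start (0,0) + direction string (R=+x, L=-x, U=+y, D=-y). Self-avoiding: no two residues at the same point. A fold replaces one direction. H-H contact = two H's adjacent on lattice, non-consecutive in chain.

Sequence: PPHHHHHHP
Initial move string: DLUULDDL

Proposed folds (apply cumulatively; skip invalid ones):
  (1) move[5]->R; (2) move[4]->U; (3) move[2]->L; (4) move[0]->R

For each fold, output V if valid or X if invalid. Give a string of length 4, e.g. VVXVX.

Initial: DLUULDDL -> [(0, 0), (0, -1), (-1, -1), (-1, 0), (-1, 1), (-2, 1), (-2, 0), (-2, -1), (-3, -1)]
Fold 1: move[5]->R => DLUULRDL INVALID (collision), skipped
Fold 2: move[4]->U => DLUUUDDL INVALID (collision), skipped
Fold 3: move[2]->L => DLLULDDL VALID
Fold 4: move[0]->R => RLLULDDL INVALID (collision), skipped

Answer: XXVX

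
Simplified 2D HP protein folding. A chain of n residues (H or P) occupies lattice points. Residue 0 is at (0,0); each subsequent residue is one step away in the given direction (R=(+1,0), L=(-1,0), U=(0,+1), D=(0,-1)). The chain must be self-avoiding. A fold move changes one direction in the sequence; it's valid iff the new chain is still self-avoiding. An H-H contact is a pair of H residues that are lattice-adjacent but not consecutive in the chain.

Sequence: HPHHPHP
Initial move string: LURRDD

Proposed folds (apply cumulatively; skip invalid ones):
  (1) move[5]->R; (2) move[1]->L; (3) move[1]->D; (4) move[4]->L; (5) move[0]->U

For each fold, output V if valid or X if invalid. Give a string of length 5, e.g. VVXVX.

Answer: VXVXX

Derivation:
Initial: LURRDD -> [(0, 0), (-1, 0), (-1, 1), (0, 1), (1, 1), (1, 0), (1, -1)]
Fold 1: move[5]->R => LURRDR VALID
Fold 2: move[1]->L => LLRRDR INVALID (collision), skipped
Fold 3: move[1]->D => LDRRDR VALID
Fold 4: move[4]->L => LDRRLR INVALID (collision), skipped
Fold 5: move[0]->U => UDRRDR INVALID (collision), skipped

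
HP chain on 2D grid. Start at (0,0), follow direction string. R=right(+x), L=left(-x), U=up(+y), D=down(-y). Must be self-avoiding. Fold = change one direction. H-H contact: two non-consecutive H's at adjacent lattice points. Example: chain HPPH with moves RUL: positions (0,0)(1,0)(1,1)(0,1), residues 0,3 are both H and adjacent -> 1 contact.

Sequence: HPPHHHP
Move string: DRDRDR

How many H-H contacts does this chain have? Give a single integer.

Answer: 0

Derivation:
Positions: [(0, 0), (0, -1), (1, -1), (1, -2), (2, -2), (2, -3), (3, -3)]
No H-H contacts found.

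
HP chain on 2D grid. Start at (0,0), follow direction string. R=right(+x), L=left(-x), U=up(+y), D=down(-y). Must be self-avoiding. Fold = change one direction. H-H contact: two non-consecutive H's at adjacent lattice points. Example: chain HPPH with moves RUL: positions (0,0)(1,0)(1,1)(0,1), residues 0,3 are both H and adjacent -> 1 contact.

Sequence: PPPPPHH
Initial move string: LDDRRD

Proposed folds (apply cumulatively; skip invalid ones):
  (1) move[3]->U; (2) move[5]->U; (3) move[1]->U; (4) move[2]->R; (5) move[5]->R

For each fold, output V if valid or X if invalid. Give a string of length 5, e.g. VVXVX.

Initial: LDDRRD -> [(0, 0), (-1, 0), (-1, -1), (-1, -2), (0, -2), (1, -2), (1, -3)]
Fold 1: move[3]->U => LDDURD INVALID (collision), skipped
Fold 2: move[5]->U => LDDRRU VALID
Fold 3: move[1]->U => LUDRRU INVALID (collision), skipped
Fold 4: move[2]->R => LDRRRU VALID
Fold 5: move[5]->R => LDRRRR VALID

Answer: XVXVV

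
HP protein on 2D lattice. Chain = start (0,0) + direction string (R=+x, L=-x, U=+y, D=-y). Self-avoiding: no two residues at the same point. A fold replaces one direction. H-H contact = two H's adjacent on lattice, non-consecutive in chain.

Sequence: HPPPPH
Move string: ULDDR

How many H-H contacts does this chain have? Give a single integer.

Positions: [(0, 0), (0, 1), (-1, 1), (-1, 0), (-1, -1), (0, -1)]
H-H contact: residue 0 @(0,0) - residue 5 @(0, -1)

Answer: 1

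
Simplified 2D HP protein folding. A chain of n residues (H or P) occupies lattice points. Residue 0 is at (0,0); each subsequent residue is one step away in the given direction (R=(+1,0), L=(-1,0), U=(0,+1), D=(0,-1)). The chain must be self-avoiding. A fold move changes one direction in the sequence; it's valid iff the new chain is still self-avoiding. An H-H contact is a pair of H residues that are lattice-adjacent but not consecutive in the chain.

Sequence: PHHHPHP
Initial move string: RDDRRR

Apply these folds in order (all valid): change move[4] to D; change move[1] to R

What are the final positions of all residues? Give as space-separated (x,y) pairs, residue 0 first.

Answer: (0,0) (1,0) (2,0) (2,-1) (3,-1) (3,-2) (4,-2)

Derivation:
Initial moves: RDDRRR
Fold: move[4]->D => RDDRDR (positions: [(0, 0), (1, 0), (1, -1), (1, -2), (2, -2), (2, -3), (3, -3)])
Fold: move[1]->R => RRDRDR (positions: [(0, 0), (1, 0), (2, 0), (2, -1), (3, -1), (3, -2), (4, -2)])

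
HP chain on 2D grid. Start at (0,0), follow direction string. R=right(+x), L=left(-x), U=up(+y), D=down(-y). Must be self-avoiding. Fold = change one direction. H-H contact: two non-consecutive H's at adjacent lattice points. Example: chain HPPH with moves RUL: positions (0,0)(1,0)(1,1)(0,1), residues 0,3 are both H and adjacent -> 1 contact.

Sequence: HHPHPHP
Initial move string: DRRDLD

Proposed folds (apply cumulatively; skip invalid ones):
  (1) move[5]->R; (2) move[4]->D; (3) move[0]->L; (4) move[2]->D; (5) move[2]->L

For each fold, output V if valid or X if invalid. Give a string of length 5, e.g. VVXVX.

Answer: XVXVX

Derivation:
Initial: DRRDLD -> [(0, 0), (0, -1), (1, -1), (2, -1), (2, -2), (1, -2), (1, -3)]
Fold 1: move[5]->R => DRRDLR INVALID (collision), skipped
Fold 2: move[4]->D => DRRDDD VALID
Fold 3: move[0]->L => LRRDDD INVALID (collision), skipped
Fold 4: move[2]->D => DRDDDD VALID
Fold 5: move[2]->L => DRLDDD INVALID (collision), skipped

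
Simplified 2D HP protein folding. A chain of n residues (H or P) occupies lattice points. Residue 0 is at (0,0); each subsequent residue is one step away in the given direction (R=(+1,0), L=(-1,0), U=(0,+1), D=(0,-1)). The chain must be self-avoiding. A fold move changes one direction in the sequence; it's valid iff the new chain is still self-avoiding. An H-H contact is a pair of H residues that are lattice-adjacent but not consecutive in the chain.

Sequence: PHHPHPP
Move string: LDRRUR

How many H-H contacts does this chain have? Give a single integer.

Positions: [(0, 0), (-1, 0), (-1, -1), (0, -1), (1, -1), (1, 0), (2, 0)]
No H-H contacts found.

Answer: 0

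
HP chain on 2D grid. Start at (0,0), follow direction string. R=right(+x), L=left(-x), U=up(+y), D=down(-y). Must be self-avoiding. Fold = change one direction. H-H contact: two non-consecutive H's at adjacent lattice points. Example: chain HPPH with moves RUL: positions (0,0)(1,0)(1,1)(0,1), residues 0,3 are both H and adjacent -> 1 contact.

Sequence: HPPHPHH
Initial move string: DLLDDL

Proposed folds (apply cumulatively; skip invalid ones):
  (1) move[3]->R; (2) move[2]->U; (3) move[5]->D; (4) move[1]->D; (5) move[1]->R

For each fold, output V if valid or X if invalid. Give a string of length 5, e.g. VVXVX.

Answer: XXVVX

Derivation:
Initial: DLLDDL -> [(0, 0), (0, -1), (-1, -1), (-2, -1), (-2, -2), (-2, -3), (-3, -3)]
Fold 1: move[3]->R => DLLRDL INVALID (collision), skipped
Fold 2: move[2]->U => DLUDDL INVALID (collision), skipped
Fold 3: move[5]->D => DLLDDD VALID
Fold 4: move[1]->D => DDLDDD VALID
Fold 5: move[1]->R => DRLDDD INVALID (collision), skipped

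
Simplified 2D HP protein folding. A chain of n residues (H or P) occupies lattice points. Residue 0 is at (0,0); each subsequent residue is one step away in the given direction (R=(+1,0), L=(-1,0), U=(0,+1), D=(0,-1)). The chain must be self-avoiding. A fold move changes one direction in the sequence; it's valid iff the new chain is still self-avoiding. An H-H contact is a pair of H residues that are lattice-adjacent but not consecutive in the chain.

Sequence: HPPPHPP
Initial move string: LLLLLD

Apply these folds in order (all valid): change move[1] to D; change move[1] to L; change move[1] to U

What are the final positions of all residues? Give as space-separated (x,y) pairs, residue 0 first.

Answer: (0,0) (-1,0) (-1,1) (-2,1) (-3,1) (-4,1) (-4,0)

Derivation:
Initial moves: LLLLLD
Fold: move[1]->D => LDLLLD (positions: [(0, 0), (-1, 0), (-1, -1), (-2, -1), (-3, -1), (-4, -1), (-4, -2)])
Fold: move[1]->L => LLLLLD (positions: [(0, 0), (-1, 0), (-2, 0), (-3, 0), (-4, 0), (-5, 0), (-5, -1)])
Fold: move[1]->U => LULLLD (positions: [(0, 0), (-1, 0), (-1, 1), (-2, 1), (-3, 1), (-4, 1), (-4, 0)])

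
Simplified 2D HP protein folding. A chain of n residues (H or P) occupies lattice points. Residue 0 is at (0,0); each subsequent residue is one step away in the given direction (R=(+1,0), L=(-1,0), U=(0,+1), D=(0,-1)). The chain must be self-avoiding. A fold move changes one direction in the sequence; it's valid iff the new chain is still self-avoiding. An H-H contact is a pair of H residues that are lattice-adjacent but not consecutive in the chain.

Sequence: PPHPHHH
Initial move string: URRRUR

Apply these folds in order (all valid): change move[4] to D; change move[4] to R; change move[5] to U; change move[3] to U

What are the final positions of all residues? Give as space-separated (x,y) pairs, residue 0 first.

Answer: (0,0) (0,1) (1,1) (2,1) (2,2) (3,2) (3,3)

Derivation:
Initial moves: URRRUR
Fold: move[4]->D => URRRDR (positions: [(0, 0), (0, 1), (1, 1), (2, 1), (3, 1), (3, 0), (4, 0)])
Fold: move[4]->R => URRRRR (positions: [(0, 0), (0, 1), (1, 1), (2, 1), (3, 1), (4, 1), (5, 1)])
Fold: move[5]->U => URRRRU (positions: [(0, 0), (0, 1), (1, 1), (2, 1), (3, 1), (4, 1), (4, 2)])
Fold: move[3]->U => URRURU (positions: [(0, 0), (0, 1), (1, 1), (2, 1), (2, 2), (3, 2), (3, 3)])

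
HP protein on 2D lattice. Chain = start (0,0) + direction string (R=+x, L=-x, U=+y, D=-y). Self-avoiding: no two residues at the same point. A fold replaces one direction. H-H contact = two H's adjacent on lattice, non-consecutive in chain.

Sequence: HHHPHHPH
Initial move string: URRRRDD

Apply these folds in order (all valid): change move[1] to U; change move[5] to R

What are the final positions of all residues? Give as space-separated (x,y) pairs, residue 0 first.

Initial moves: URRRRDD
Fold: move[1]->U => UURRRDD (positions: [(0, 0), (0, 1), (0, 2), (1, 2), (2, 2), (3, 2), (3, 1), (3, 0)])
Fold: move[5]->R => UURRRRD (positions: [(0, 0), (0, 1), (0, 2), (1, 2), (2, 2), (3, 2), (4, 2), (4, 1)])

Answer: (0,0) (0,1) (0,2) (1,2) (2,2) (3,2) (4,2) (4,1)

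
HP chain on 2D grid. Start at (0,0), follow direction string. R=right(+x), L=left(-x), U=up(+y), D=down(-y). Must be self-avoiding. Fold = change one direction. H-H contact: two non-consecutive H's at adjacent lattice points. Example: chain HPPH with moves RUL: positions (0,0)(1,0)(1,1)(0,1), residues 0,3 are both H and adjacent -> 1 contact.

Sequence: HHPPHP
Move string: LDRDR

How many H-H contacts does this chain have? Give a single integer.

Answer: 0

Derivation:
Positions: [(0, 0), (-1, 0), (-1, -1), (0, -1), (0, -2), (1, -2)]
No H-H contacts found.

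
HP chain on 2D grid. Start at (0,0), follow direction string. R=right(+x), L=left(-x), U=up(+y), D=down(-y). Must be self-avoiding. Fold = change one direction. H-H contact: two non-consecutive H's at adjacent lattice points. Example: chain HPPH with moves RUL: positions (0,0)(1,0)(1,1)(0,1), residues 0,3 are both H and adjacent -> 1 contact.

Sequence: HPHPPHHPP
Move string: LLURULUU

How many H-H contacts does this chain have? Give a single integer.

Positions: [(0, 0), (-1, 0), (-2, 0), (-2, 1), (-1, 1), (-1, 2), (-2, 2), (-2, 3), (-2, 4)]
No H-H contacts found.

Answer: 0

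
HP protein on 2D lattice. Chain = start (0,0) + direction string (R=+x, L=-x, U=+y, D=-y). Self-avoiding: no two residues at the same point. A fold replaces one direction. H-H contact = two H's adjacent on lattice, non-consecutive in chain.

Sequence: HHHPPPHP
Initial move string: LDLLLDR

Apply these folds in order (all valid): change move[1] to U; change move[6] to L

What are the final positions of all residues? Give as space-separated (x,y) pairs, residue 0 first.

Answer: (0,0) (-1,0) (-1,1) (-2,1) (-3,1) (-4,1) (-4,0) (-5,0)

Derivation:
Initial moves: LDLLLDR
Fold: move[1]->U => LULLLDR (positions: [(0, 0), (-1, 0), (-1, 1), (-2, 1), (-3, 1), (-4, 1), (-4, 0), (-3, 0)])
Fold: move[6]->L => LULLLDL (positions: [(0, 0), (-1, 0), (-1, 1), (-2, 1), (-3, 1), (-4, 1), (-4, 0), (-5, 0)])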